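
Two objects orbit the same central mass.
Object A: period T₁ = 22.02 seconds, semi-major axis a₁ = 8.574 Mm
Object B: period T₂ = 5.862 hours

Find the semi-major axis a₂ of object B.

Convert to SI: a₁ = 8.574 Mm = 8.574e+06 m; T₂ = 5.862 hours = 21103.2 s.
Kepler's third law: (T₁/T₂)² = (a₁/a₂)³ ⇒ a₂ = a₁ · (T₂/T₁)^(2/3).
T₂/T₁ = 21103.2 / 22.02 = 958.365.
a₂ = 8.574e+06 · (958.365)^(2/3) m ≈ 8.334e+08 m = 833.4 Mm.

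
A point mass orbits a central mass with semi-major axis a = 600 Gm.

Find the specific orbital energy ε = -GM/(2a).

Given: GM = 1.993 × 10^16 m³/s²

Convert to SI: a = 600 Gm = 6e+11 m.
ε = −GM / (2a).
ε = −1.993e+16 / (2 · 6e+11) J/kg ≈ -1.661e+04 J/kg = -16.61 kJ/kg.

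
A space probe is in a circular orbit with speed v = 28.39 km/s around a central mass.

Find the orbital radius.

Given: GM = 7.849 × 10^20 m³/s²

Convert to SI: v = 28.39 km/s = 28390 m/s.
For a circular orbit, v² = GM / r, so r = GM / v².
r = 7.849e+20 / (28390)² m ≈ 9.738e+11 m = 973.8 Gm.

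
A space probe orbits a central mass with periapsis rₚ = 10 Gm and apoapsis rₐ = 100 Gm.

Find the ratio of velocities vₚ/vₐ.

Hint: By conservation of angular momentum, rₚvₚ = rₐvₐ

Convert to SI: rₚ = 10 Gm = 1e+10 m; rₐ = 100 Gm = 1e+11 m.
Conservation of angular momentum gives rₚvₚ = rₐvₐ, so vₚ/vₐ = rₐ/rₚ.
vₚ/vₐ = 1e+11 / 1e+10 ≈ 10.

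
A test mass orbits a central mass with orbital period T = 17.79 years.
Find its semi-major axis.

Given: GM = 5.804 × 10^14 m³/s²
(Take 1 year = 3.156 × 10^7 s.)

Convert to SI: T = 17.79 years = 5.61452e+08 s.
Invert Kepler's third law: a = (GM · T² / (4π²))^(1/3).
Substituting T = 5.61452e+08 s and GM = 5.804e+14 m³/s²:
a = (5.804e+14 · (5.61452e+08)² / (4π²))^(1/3) m
a ≈ 1.667e+10 m = 16.67 Gm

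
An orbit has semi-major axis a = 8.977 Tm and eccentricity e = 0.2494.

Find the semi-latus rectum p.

Convert to SI: a = 8.977 Tm = 8.977e+12 m.
p = a (1 − e²).
p = 8.977e+12 · (1 − (0.2494)²) = 8.977e+12 · 0.9378 ≈ 8.419e+12 m = 8.419 Tm.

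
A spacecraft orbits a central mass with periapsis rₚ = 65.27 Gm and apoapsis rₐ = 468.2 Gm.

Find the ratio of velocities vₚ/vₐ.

Convert to SI: rₚ = 65.27 Gm = 6.527e+10 m; rₐ = 468.2 Gm = 4.682e+11 m.
Conservation of angular momentum gives rₚvₚ = rₐvₐ, so vₚ/vₐ = rₐ/rₚ.
vₚ/vₐ = 4.682e+11 / 6.527e+10 ≈ 7.173.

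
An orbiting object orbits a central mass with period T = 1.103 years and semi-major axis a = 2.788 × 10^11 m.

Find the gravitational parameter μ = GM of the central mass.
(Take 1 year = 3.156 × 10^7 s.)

Convert to SI: T = 1.103 years = 3.48107e+07 s.
GM = 4π² · a³ / T².
GM = 4π² · (2.788e+11)³ / (3.48107e+07)² m³/s² ≈ 7.06e+20 m³/s² = 7.06 × 10^20 m³/s².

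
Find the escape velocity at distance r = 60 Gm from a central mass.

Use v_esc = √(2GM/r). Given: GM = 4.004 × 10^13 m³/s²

Convert to SI: r = 60 Gm = 6e+10 m.
Escape velocity comes from setting total energy to zero: ½v² − GM/r = 0 ⇒ v_esc = √(2GM / r).
v_esc = √(2 · 4.004e+13 / 6e+10) m/s ≈ 36.53 m/s = 36.53 m/s.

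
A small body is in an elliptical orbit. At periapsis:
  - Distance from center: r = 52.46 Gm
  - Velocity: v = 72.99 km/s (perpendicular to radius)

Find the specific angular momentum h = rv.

Convert to SI: r = 52.46 Gm = 5.246e+10 m; v = 72.99 km/s = 72990 m/s.
With v perpendicular to r, h = r · v.
h = 5.246e+10 · 72990 m²/s ≈ 3.829e+15 m²/s.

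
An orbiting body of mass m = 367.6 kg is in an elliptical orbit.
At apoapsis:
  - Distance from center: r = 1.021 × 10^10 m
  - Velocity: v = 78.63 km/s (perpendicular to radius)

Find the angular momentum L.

Convert to SI: v = 78.63 km/s = 78630 m/s.
Since v is perpendicular to r, L = m · v · r.
L = 367.6 · 78630 · 1.021e+10 kg·m²/s ≈ 2.951e+17 kg·m²/s.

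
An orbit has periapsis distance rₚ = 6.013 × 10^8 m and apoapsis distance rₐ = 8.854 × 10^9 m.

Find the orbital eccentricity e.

e = (rₐ − rₚ) / (rₐ + rₚ).
e = (8.854e+09 − 6.013e+08) / (8.854e+09 + 6.013e+08) = 8.2527e+09 / 9.4553e+09 ≈ 0.8728.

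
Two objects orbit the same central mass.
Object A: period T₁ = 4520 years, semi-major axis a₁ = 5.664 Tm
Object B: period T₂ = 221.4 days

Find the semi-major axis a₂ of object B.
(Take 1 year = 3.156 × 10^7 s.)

Convert to SI: T₁ = 4520 years = 1.42651e+11 s; a₁ = 5.664 Tm = 5.664e+12 m; T₂ = 221.4 days = 1.9129e+07 s.
Kepler's third law: (T₁/T₂)² = (a₁/a₂)³ ⇒ a₂ = a₁ · (T₂/T₁)^(2/3).
T₂/T₁ = 1.9129e+07 / 1.42651e+11 = 0.000134096.
a₂ = 5.664e+12 · (0.000134096)^(2/3) m ≈ 1.484e+10 m = 14.84 Gm.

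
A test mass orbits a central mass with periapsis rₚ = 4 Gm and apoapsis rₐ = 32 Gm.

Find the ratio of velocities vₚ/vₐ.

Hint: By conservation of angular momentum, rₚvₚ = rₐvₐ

Convert to SI: rₚ = 4 Gm = 4e+09 m; rₐ = 32 Gm = 3.2e+10 m.
Conservation of angular momentum gives rₚvₚ = rₐvₐ, so vₚ/vₐ = rₐ/rₚ.
vₚ/vₐ = 3.2e+10 / 4e+09 ≈ 8.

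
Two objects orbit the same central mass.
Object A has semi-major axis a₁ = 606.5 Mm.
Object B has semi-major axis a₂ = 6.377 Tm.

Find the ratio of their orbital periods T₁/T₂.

Convert to SI: a₁ = 606.5 Mm = 6.065e+08 m; a₂ = 6.377 Tm = 6.377e+12 m.
From Kepler's third law, (T₁/T₂)² = (a₁/a₂)³, so T₁/T₂ = (a₁/a₂)^(3/2).
a₁/a₂ = 6.065e+08 / 6.377e+12 = 9.51074e-05.
T₁/T₂ = (9.51074e-05)^(3/2) ≈ 9.275e-07.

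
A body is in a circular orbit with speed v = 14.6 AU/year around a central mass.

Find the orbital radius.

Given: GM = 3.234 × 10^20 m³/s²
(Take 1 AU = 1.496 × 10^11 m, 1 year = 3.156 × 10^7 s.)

Convert to SI: v = 14.6 AU/year = 69206.6 m/s.
For a circular orbit, v² = GM / r, so r = GM / v².
r = 3.234e+20 / (69206.6)² m ≈ 6.752e+10 m = 0.4514 AU.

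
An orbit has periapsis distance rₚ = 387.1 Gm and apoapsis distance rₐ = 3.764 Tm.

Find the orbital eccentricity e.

Convert to SI: rₚ = 387.1 Gm = 3.871e+11 m; rₐ = 3.764 Tm = 3.764e+12 m.
e = (rₐ − rₚ) / (rₐ + rₚ).
e = (3.764e+12 − 3.871e+11) / (3.764e+12 + 3.871e+11) = 3.3769e+12 / 4.1511e+12 ≈ 0.8135.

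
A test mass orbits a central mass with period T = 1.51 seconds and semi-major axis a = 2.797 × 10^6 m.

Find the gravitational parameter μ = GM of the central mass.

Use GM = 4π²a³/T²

GM = 4π² · a³ / T².
GM = 4π² · (2.797e+06)³ / (1.51)² m³/s² ≈ 3.789e+20 m³/s² = 3.789 × 10^20 m³/s².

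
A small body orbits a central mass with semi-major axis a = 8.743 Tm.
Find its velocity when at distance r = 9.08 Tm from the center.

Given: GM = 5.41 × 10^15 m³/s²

Convert to SI: a = 8.743 Tm = 8.743e+12 m; r = 9.08 Tm = 9.08e+12 m.
Vis-viva: v = √(GM · (2/r − 1/a)).
2/r − 1/a = 2/9.08e+12 − 1/8.743e+12 = 1.05887e-13 m⁻¹.
v = √(5.41e+15 · 1.05887e-13) m/s ≈ 23.93 m/s = 23.93 m/s.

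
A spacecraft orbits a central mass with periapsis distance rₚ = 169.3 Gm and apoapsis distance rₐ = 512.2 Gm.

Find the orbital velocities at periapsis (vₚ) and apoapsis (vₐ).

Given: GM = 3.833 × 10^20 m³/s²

Convert to SI: rₚ = 169.3 Gm = 1.693e+11 m; rₐ = 512.2 Gm = 5.122e+11 m.
Use the vis-viva equation v² = GM(2/r − 1/a) with a = (rₚ + rₐ)/2 = (1.693e+11 + 5.122e+11)/2 = 3.4075e+11 m.
vₚ = √(GM · (2/rₚ − 1/a)) = √(3.833e+20 · (2/1.693e+11 − 1/3.4075e+11)) m/s ≈ 5.834e+04 m/s = 58.34 km/s.
vₐ = √(GM · (2/rₐ − 1/a)) = √(3.833e+20 · (2/5.122e+11 − 1/3.4075e+11)) m/s ≈ 1.928e+04 m/s = 19.28 km/s.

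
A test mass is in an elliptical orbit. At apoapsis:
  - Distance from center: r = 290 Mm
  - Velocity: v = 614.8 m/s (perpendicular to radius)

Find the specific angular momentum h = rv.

Convert to SI: r = 290 Mm = 2.9e+08 m.
With v perpendicular to r, h = r · v.
h = 2.9e+08 · 614.8 m²/s ≈ 1.783e+11 m²/s.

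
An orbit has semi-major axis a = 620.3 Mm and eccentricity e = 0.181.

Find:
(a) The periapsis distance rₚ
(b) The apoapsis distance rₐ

Convert to SI: a = 620.3 Mm = 6.203e+08 m.
(a) rₚ = a(1 − e) = 6.203e+08 · (1 − 0.181) = 6.203e+08 · 0.819 ≈ 5.08e+08 m = 508 Mm.
(b) rₐ = a(1 + e) = 6.203e+08 · (1 + 0.181) = 6.203e+08 · 1.181 ≈ 7.326e+08 m = 732.6 Mm.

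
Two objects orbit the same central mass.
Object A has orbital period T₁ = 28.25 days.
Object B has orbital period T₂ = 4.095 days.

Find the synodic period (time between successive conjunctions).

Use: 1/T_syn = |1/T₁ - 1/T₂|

Convert to SI: T₁ = 28.25 days = 2.4408e+06 s; T₂ = 4.095 days = 353808 s.
T_syn = |T₁ · T₂ / (T₁ − T₂)|.
T_syn = |2.4408e+06 · 353808 / (2.4408e+06 − 353808)| s ≈ 4.138e+05 s = 4.789 days.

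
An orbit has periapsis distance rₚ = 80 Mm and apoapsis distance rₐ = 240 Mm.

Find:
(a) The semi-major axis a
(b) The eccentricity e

Convert to SI: rₚ = 80 Mm = 8e+07 m; rₐ = 240 Mm = 2.4e+08 m.
(a) a = (rₚ + rₐ) / 2 = (8e+07 + 2.4e+08) / 2 ≈ 1.6e+08 m = 160 Mm.
(b) e = (rₐ − rₚ) / (rₐ + rₚ) = (2.4e+08 − 8e+07) / (2.4e+08 + 8e+07) ≈ 0.5.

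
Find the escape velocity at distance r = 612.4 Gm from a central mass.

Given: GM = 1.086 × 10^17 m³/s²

Convert to SI: r = 612.4 Gm = 6.124e+11 m.
Escape velocity comes from setting total energy to zero: ½v² − GM/r = 0 ⇒ v_esc = √(2GM / r).
v_esc = √(2 · 1.086e+17 / 6.124e+11) m/s ≈ 595.5 m/s = 595.5 m/s.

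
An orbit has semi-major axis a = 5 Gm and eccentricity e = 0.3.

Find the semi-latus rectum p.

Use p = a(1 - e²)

Convert to SI: a = 5 Gm = 5e+09 m.
p = a (1 − e²).
p = 5e+09 · (1 − (0.3)²) = 5e+09 · 0.91 ≈ 4.55e+09 m = 4.55 Gm.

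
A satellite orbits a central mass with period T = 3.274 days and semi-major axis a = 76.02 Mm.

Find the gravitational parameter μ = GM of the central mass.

Convert to SI: T = 3.274 days = 282874 s; a = 76.02 Mm = 7.602e+07 m.
GM = 4π² · a³ / T².
GM = 4π² · (7.602e+07)³ / (282874)² m³/s² ≈ 2.167e+14 m³/s² = 2.167 × 10^14 m³/s².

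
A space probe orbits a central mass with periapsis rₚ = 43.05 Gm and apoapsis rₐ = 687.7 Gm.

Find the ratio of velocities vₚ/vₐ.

Convert to SI: rₚ = 43.05 Gm = 4.305e+10 m; rₐ = 687.7 Gm = 6.877e+11 m.
Conservation of angular momentum gives rₚvₚ = rₐvₐ, so vₚ/vₐ = rₐ/rₚ.
vₚ/vₐ = 6.877e+11 / 4.305e+10 ≈ 15.97.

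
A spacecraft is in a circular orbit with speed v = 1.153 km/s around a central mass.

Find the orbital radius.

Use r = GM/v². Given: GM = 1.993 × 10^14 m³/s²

Convert to SI: v = 1.153 km/s = 1153 m/s.
For a circular orbit, v² = GM / r, so r = GM / v².
r = 1.993e+14 / (1153)² m ≈ 1.499e+08 m = 149.9 Mm.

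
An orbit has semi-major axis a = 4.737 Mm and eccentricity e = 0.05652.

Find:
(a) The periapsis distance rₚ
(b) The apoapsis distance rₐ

Convert to SI: a = 4.737 Mm = 4.737e+06 m.
(a) rₚ = a(1 − e) = 4.737e+06 · (1 − 0.05652) = 4.737e+06 · 0.94348 ≈ 4.469e+06 m = 4.469 Mm.
(b) rₐ = a(1 + e) = 4.737e+06 · (1 + 0.05652) = 4.737e+06 · 1.05652 ≈ 5.005e+06 m = 5.005 Mm.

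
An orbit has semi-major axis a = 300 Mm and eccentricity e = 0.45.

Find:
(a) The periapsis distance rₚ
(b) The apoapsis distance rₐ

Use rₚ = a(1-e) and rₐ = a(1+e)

Convert to SI: a = 300 Mm = 3e+08 m.
(a) rₚ = a(1 − e) = 3e+08 · (1 − 0.45) = 3e+08 · 0.55 ≈ 1.65e+08 m = 165 Mm.
(b) rₐ = a(1 + e) = 3e+08 · (1 + 0.45) = 3e+08 · 1.45 ≈ 4.35e+08 m = 435 Mm.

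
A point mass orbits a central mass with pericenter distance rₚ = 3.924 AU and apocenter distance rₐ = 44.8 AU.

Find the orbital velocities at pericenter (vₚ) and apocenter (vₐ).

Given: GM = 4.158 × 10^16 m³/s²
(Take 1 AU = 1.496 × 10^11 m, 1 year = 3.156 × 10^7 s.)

Convert to SI: rₚ = 3.924 AU = 5.8703e+11 m; rₐ = 44.8 AU = 6.70208e+12 m.
Use the vis-viva equation v² = GM(2/r − 1/a) with a = (rₚ + rₐ)/2 = (5.8703e+11 + 6.70208e+12)/2 = 3.64456e+12 m.
vₚ = √(GM · (2/rₚ − 1/a)) = √(4.158e+16 · (2/5.8703e+11 − 1/3.64456e+12)) m/s ≈ 360.9 m/s = 0.07614 AU/year.
vₐ = √(GM · (2/rₐ − 1/a)) = √(4.158e+16 · (2/6.70208e+12 − 1/3.64456e+12)) m/s ≈ 31.61 m/s = 0.006669 AU/year.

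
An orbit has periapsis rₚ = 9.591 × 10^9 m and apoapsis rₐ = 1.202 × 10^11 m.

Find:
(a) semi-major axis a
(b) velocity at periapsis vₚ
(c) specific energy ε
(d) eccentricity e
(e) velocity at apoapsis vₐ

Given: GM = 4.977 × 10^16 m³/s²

(a) a = (rₚ + rₐ)/2 = (9.591e+09 + 1.202e+11)/2 ≈ 6.49e+10 m
(b) With a = (rₚ + rₐ)/2 = 6.48955e+10 m, vₚ = √(GM (2/rₚ − 1/a)) = √(4.977e+16 · (2/9.591e+09 − 1/6.48955e+10)) m/s ≈ 3100 m/s
(c) With a = (rₚ + rₐ)/2 = 6.48955e+10 m, ε = −GM/(2a) = −4.977e+16/(2 · 6.48955e+10) J/kg ≈ -3.835e+05 J/kg
(d) e = (rₐ − rₚ)/(rₐ + rₚ) = (1.202e+11 − 9.591e+09)/(1.202e+11 + 9.591e+09) ≈ 0.8522
(e) With a = (rₚ + rₐ)/2 = 6.48955e+10 m, vₐ = √(GM (2/rₐ − 1/a)) = √(4.977e+16 · (2/1.202e+11 − 1/6.48955e+10)) m/s ≈ 247.4 m/s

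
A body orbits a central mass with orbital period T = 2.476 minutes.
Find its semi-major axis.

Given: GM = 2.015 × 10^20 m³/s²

Convert to SI: T = 2.476 minutes = 148.56 s.
Invert Kepler's third law: a = (GM · T² / (4π²))^(1/3).
Substituting T = 148.56 s and GM = 2.015e+20 m³/s²:
a = (2.015e+20 · (148.56)² / (4π²))^(1/3) m
a ≈ 4.83e+07 m = 4.83 × 10^7 m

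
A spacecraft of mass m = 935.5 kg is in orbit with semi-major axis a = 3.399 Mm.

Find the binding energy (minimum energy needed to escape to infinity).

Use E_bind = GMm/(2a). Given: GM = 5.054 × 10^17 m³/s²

Convert to SI: a = 3.399 Mm = 3.399e+06 m.
Total orbital energy is E = −GMm/(2a); binding energy is E_bind = −E = GMm/(2a).
E_bind = 5.054e+17 · 935.5 / (2 · 3.399e+06) J ≈ 6.955e+13 J = 69.55 TJ.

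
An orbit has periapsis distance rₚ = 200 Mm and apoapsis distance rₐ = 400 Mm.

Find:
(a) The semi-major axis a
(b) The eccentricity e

Convert to SI: rₚ = 200 Mm = 2e+08 m; rₐ = 400 Mm = 4e+08 m.
(a) a = (rₚ + rₐ) / 2 = (2e+08 + 4e+08) / 2 ≈ 3e+08 m = 300 Mm.
(b) e = (rₐ − rₚ) / (rₐ + rₚ) = (4e+08 − 2e+08) / (4e+08 + 2e+08) ≈ 0.3333.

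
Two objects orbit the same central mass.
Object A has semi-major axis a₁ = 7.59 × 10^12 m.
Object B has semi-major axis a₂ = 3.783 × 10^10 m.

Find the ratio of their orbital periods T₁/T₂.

From Kepler's third law, (T₁/T₂)² = (a₁/a₂)³, so T₁/T₂ = (a₁/a₂)^(3/2).
a₁/a₂ = 7.59e+12 / 3.783e+10 = 200.634.
T₁/T₂ = (200.634)^(3/2) ≈ 2842.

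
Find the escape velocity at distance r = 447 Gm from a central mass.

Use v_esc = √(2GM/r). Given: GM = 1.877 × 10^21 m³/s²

Convert to SI: r = 447 Gm = 4.47e+11 m.
Escape velocity comes from setting total energy to zero: ½v² − GM/r = 0 ⇒ v_esc = √(2GM / r).
v_esc = √(2 · 1.877e+21 / 4.47e+11) m/s ≈ 9.164e+04 m/s = 91.64 km/s.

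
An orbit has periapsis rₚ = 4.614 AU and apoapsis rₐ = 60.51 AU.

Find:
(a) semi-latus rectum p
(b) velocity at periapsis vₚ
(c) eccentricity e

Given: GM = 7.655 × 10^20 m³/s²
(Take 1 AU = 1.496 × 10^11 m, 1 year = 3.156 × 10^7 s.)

Convert to SI: rₚ = 4.614 AU = 6.90254e+11 m; rₐ = 60.51 AU = 9.0523e+12 m.
(a) From a = (rₚ + rₐ)/2 = 4.87128e+12 m and e = (rₐ − rₚ)/(rₐ + rₚ) = 0.858301, p = a(1 − e²) = 4.87128e+12 · (1 − (0.858301)²) ≈ 1.283e+12 m
(b) With a = (rₚ + rₐ)/2 = 4.87128e+12 m, vₚ = √(GM (2/rₚ − 1/a)) = √(7.655e+20 · (2/6.90254e+11 − 1/4.87128e+12)) m/s ≈ 4.54e+04 m/s
(c) e = (rₐ − rₚ)/(rₐ + rₚ) = (9.0523e+12 − 6.90254e+11)/(9.0523e+12 + 6.90254e+11) ≈ 0.8583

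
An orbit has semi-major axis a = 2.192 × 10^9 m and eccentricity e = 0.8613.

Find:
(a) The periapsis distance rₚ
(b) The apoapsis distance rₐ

(a) rₚ = a(1 − e) = 2.192e+09 · (1 − 0.8613) = 2.192e+09 · 0.1387 ≈ 3.04e+08 m = 3.04 × 10^8 m.
(b) rₐ = a(1 + e) = 2.192e+09 · (1 + 0.8613) = 2.192e+09 · 1.8613 ≈ 4.08e+09 m = 4.08 × 10^9 m.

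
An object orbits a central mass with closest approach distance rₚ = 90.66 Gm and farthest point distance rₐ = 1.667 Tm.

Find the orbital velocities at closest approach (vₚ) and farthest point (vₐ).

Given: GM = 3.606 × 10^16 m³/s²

Convert to SI: rₚ = 90.66 Gm = 9.066e+10 m; rₐ = 1.667 Tm = 1.667e+12 m.
Use the vis-viva equation v² = GM(2/r − 1/a) with a = (rₚ + rₐ)/2 = (9.066e+10 + 1.667e+12)/2 = 8.7883e+11 m.
vₚ = √(GM · (2/rₚ − 1/a)) = √(3.606e+16 · (2/9.066e+10 − 1/8.7883e+11)) m/s ≈ 868.6 m/s = 868.6 m/s.
vₐ = √(GM · (2/rₐ − 1/a)) = √(3.606e+16 · (2/1.667e+12 − 1/8.7883e+11)) m/s ≈ 47.24 m/s = 47.24 m/s.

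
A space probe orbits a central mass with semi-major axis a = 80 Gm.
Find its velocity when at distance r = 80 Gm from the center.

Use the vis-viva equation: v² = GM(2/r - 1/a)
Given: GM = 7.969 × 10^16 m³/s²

Convert to SI: a = 80 Gm = 8e+10 m; r = 80 Gm = 8e+10 m.
Vis-viva: v = √(GM · (2/r − 1/a)).
2/r − 1/a = 2/8e+10 − 1/8e+10 = 1.25e-11 m⁻¹.
v = √(7.969e+16 · 1.25e-11) m/s ≈ 998.1 m/s = 998.1 m/s.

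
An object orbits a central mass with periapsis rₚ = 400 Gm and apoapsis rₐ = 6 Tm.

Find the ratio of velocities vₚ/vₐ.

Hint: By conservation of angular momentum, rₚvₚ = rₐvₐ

Convert to SI: rₚ = 400 Gm = 4e+11 m; rₐ = 6 Tm = 6e+12 m.
Conservation of angular momentum gives rₚvₚ = rₐvₐ, so vₚ/vₐ = rₐ/rₚ.
vₚ/vₐ = 6e+12 / 4e+11 ≈ 15.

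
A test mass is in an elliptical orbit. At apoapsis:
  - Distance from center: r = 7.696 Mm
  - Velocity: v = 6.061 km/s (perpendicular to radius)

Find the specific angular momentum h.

Convert to SI: r = 7.696 Mm = 7.696e+06 m; v = 6.061 km/s = 6061 m/s.
With v perpendicular to r, h = r · v.
h = 7.696e+06 · 6061 m²/s ≈ 4.665e+10 m²/s.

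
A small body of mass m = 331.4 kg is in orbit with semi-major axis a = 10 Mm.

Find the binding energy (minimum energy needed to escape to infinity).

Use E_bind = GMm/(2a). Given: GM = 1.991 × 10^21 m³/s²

Convert to SI: a = 10 Mm = 1e+07 m.
Total orbital energy is E = −GMm/(2a); binding energy is E_bind = −E = GMm/(2a).
E_bind = 1.991e+21 · 331.4 / (2 · 1e+07) J ≈ 3.299e+16 J = 32.99 PJ.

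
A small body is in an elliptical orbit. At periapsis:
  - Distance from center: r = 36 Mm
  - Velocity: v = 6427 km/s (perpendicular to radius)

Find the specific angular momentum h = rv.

Convert to SI: r = 36 Mm = 3.6e+07 m; v = 6427 km/s = 6.427e+06 m/s.
With v perpendicular to r, h = r · v.
h = 3.6e+07 · 6.427e+06 m²/s ≈ 2.314e+14 m²/s.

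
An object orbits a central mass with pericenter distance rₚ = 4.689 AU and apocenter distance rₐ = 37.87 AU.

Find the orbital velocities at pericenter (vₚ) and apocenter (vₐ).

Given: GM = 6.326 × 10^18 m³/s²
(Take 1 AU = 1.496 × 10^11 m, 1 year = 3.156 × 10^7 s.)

Convert to SI: rₚ = 4.689 AU = 7.01474e+11 m; rₐ = 37.87 AU = 5.66535e+12 m.
Use the vis-viva equation v² = GM(2/r − 1/a) with a = (rₚ + rₐ)/2 = (7.01474e+11 + 5.66535e+12)/2 = 3.18341e+12 m.
vₚ = √(GM · (2/rₚ − 1/a)) = √(6.326e+18 · (2/7.01474e+11 − 1/3.18341e+12)) m/s ≈ 4006 m/s = 0.8451 AU/year.
vₐ = √(GM · (2/rₐ − 1/a)) = √(6.326e+18 · (2/5.66535e+12 − 1/3.18341e+12)) m/s ≈ 496 m/s = 0.1046 AU/year.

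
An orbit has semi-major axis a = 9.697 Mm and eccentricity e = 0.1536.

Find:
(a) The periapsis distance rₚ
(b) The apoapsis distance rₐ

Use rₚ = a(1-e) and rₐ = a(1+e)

Convert to SI: a = 9.697 Mm = 9.697e+06 m.
(a) rₚ = a(1 − e) = 9.697e+06 · (1 − 0.1536) = 9.697e+06 · 0.8464 ≈ 8.208e+06 m = 8.208 Mm.
(b) rₐ = a(1 + e) = 9.697e+06 · (1 + 0.1536) = 9.697e+06 · 1.1536 ≈ 1.119e+07 m = 11.19 Mm.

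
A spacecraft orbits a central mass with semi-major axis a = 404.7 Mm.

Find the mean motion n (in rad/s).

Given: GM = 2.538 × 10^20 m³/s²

Convert to SI: a = 404.7 Mm = 4.047e+08 m.
n = √(GM / a³).
n = √(2.538e+20 / (4.047e+08)³) rad/s ≈ 0.001957 rad/s.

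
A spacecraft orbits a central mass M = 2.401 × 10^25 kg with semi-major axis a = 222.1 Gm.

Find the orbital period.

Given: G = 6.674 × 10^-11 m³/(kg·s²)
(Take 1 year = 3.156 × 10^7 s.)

Convert to SI: a = 222.1 Gm = 2.221e+11 m.
GM = G · M = 6.674e-11 · 2.401e+25 = 1.60243e+15 m³/s².
Kepler's third law: T = 2π √(a³ / GM).
Substituting a = 2.221e+11 m and GM = 1.60243e+15 m³/s²:
T = 2π √((2.221e+11)³ / 1.60243e+15) s
T ≈ 1.643e+10 s = 520.6 years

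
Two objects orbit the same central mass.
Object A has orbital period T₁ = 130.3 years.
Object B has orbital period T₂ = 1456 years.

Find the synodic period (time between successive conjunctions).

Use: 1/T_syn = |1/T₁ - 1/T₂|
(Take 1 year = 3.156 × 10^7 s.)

Convert to SI: T₁ = 130.3 years = 4.11227e+09 s; T₂ = 1456 years = 4.59514e+10 s.
T_syn = |T₁ · T₂ / (T₁ − T₂)|.
T_syn = |4.11227e+09 · 4.59514e+10 / (4.11227e+09 − 4.59514e+10)| s ≈ 4.516e+09 s = 143.1 years.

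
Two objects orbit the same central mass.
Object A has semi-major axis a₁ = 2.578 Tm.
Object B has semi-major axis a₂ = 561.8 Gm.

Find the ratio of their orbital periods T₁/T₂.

Convert to SI: a₁ = 2.578 Tm = 2.578e+12 m; a₂ = 561.8 Gm = 5.618e+11 m.
From Kepler's third law, (T₁/T₂)² = (a₁/a₂)³, so T₁/T₂ = (a₁/a₂)^(3/2).
a₁/a₂ = 2.578e+12 / 5.618e+11 = 4.58882.
T₁/T₂ = (4.58882)^(3/2) ≈ 9.83.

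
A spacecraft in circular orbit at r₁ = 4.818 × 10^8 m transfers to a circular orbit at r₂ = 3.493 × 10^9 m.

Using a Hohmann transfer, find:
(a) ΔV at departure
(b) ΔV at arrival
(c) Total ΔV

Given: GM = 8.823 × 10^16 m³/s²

Transfer semi-major axis: a_t = (r₁ + r₂)/2 = (4.818e+08 + 3.493e+09)/2 = 1.9874e+09 m.
Circular speeds: v₁ = √(GM/r₁) = 13532.4 m/s, v₂ = √(GM/r₂) = 5025.84 m/s.
Transfer speeds (vis-viva v² = GM(2/r − 1/a_t)): v₁ᵗ = 17940.4 m/s, v₂ᵗ = 2474.57 m/s.
(a) ΔV₁ = |v₁ᵗ − v₁| ≈ 4408 m/s = 4.408 km/s.
(b) ΔV₂ = |v₂ − v₂ᵗ| ≈ 2551 m/s = 2.551 km/s.
(c) ΔV_total = ΔV₁ + ΔV₂ ≈ 6959 m/s = 6.959 km/s.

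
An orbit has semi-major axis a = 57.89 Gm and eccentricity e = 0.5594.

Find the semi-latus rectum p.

Convert to SI: a = 57.89 Gm = 5.789e+10 m.
p = a (1 − e²).
p = 5.789e+10 · (1 − (0.5594)²) = 5.789e+10 · 0.687072 ≈ 3.977e+10 m = 39.77 Gm.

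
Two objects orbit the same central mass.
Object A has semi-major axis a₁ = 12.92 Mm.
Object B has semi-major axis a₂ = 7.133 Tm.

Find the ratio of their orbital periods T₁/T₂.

Convert to SI: a₁ = 12.92 Mm = 1.292e+07 m; a₂ = 7.133 Tm = 7.133e+12 m.
From Kepler's third law, (T₁/T₂)² = (a₁/a₂)³, so T₁/T₂ = (a₁/a₂)^(3/2).
a₁/a₂ = 1.292e+07 / 7.133e+12 = 1.8113e-06.
T₁/T₂ = (1.8113e-06)^(3/2) ≈ 2.438e-09.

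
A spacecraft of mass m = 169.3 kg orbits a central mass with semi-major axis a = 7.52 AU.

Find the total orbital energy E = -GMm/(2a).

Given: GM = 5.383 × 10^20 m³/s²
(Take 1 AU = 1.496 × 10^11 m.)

Convert to SI: a = 7.52 AU = 1.12499e+12 m.
E = −GMm / (2a).
E = −5.383e+20 · 169.3 / (2 · 1.12499e+12) J ≈ -4.05e+10 J = -40.5 GJ.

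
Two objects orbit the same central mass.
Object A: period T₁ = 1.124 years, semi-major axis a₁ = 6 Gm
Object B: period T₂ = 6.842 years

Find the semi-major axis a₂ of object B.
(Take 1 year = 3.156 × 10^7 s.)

Convert to SI: T₁ = 1.124 years = 3.54734e+07 s; a₁ = 6 Gm = 6e+09 m; T₂ = 6.842 years = 2.15934e+08 s.
Kepler's third law: (T₁/T₂)² = (a₁/a₂)³ ⇒ a₂ = a₁ · (T₂/T₁)^(2/3).
T₂/T₁ = 2.15934e+08 / 3.54734e+07 = 6.08719.
a₂ = 6e+09 · (6.08719)^(2/3) m ≈ 2e+10 m = 20 Gm.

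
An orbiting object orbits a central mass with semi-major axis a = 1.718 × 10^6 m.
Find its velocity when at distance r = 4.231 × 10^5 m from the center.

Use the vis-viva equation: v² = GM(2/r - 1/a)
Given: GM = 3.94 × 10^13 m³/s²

Vis-viva: v = √(GM · (2/r − 1/a)).
2/r − 1/a = 2/423100 − 1/1.718e+06 = 4.14494e-06 m⁻¹.
v = √(3.94e+13 · 4.14494e-06) m/s ≈ 1.278e+04 m/s = 12.78 km/s.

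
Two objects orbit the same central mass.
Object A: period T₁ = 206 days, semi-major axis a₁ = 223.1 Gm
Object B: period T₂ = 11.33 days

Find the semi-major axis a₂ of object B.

Convert to SI: T₁ = 206 days = 1.77984e+07 s; a₁ = 223.1 Gm = 2.231e+11 m; T₂ = 11.33 days = 978912 s.
Kepler's third law: (T₁/T₂)² = (a₁/a₂)³ ⇒ a₂ = a₁ · (T₂/T₁)^(2/3).
T₂/T₁ = 978912 / 1.77984e+07 = 0.055.
a₂ = 2.231e+11 · (0.055)^(2/3) m ≈ 3.227e+10 m = 32.27 Gm.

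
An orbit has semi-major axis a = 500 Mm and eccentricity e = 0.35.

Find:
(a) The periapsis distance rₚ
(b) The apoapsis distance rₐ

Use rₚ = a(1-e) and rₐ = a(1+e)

Convert to SI: a = 500 Mm = 5e+08 m.
(a) rₚ = a(1 − e) = 5e+08 · (1 − 0.35) = 5e+08 · 0.65 ≈ 3.25e+08 m = 325 Mm.
(b) rₐ = a(1 + e) = 5e+08 · (1 + 0.35) = 5e+08 · 1.35 ≈ 6.75e+08 m = 675 Mm.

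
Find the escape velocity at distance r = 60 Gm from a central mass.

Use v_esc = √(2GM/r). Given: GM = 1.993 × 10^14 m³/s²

Convert to SI: r = 60 Gm = 6e+10 m.
Escape velocity comes from setting total energy to zero: ½v² − GM/r = 0 ⇒ v_esc = √(2GM / r).
v_esc = √(2 · 1.993e+14 / 6e+10) m/s ≈ 81.51 m/s = 81.51 m/s.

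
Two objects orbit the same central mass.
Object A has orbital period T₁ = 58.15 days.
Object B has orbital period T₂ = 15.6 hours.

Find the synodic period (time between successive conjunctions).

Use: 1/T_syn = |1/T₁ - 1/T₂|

Convert to SI: T₁ = 58.15 days = 5.02416e+06 s; T₂ = 15.6 hours = 56160 s.
T_syn = |T₁ · T₂ / (T₁ − T₂)|.
T_syn = |5.02416e+06 · 56160 / (5.02416e+06 − 56160)| s ≈ 5.679e+04 s = 15.78 hours.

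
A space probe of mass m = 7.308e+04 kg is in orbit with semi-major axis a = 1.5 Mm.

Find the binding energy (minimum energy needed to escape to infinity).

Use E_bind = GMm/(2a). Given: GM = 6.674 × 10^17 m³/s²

Convert to SI: a = 1.5 Mm = 1.5e+06 m.
Total orbital energy is E = −GMm/(2a); binding energy is E_bind = −E = GMm/(2a).
E_bind = 6.674e+17 · 7.308e+04 / (2 · 1.5e+06) J ≈ 1.626e+16 J = 16.26 PJ.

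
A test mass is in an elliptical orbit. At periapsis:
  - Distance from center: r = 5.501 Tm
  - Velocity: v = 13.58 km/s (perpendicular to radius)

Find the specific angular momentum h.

Convert to SI: r = 5.501 Tm = 5.501e+12 m; v = 13.58 km/s = 13580 m/s.
With v perpendicular to r, h = r · v.
h = 5.501e+12 · 13580 m²/s ≈ 7.47e+16 m²/s.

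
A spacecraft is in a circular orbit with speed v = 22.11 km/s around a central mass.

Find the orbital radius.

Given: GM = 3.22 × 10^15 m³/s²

Convert to SI: v = 22.11 km/s = 22110 m/s.
For a circular orbit, v² = GM / r, so r = GM / v².
r = 3.22e+15 / (22110)² m ≈ 6.587e+06 m = 6.587 Mm.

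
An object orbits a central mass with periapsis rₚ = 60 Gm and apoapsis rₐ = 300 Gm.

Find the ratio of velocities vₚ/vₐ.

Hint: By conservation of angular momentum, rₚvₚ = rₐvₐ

Convert to SI: rₚ = 60 Gm = 6e+10 m; rₐ = 300 Gm = 3e+11 m.
Conservation of angular momentum gives rₚvₚ = rₐvₐ, so vₚ/vₐ = rₐ/rₚ.
vₚ/vₐ = 3e+11 / 6e+10 ≈ 5.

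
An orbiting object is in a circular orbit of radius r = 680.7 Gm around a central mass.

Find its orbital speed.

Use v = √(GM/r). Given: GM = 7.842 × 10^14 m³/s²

Convert to SI: r = 680.7 Gm = 6.807e+11 m.
For a circular orbit, gravity supplies the centripetal force, so v = √(GM / r).
v = √(7.842e+14 / 6.807e+11) m/s ≈ 33.94 m/s = 33.94 m/s.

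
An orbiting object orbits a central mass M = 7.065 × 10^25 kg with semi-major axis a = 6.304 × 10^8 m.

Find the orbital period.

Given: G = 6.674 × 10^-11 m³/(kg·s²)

GM = G · M = 6.674e-11 · 7.065e+25 = 4.71518e+15 m³/s².
Kepler's third law: T = 2π √(a³ / GM).
Substituting a = 6.304e+08 m and GM = 4.71518e+15 m³/s²:
T = 2π √((6.304e+08)³ / 4.71518e+15) s
T ≈ 1.448e+06 s = 16.76 days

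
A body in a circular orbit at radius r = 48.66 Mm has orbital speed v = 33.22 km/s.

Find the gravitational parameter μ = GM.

Convert to SI: r = 48.66 Mm = 4.866e+07 m; v = 33.22 km/s = 33220 m/s.
For a circular orbit v² = GM/r, so GM = v² · r.
GM = (33220)² · 4.866e+07 m³/s² ≈ 5.37e+16 m³/s² = 5.37 × 10^16 m³/s².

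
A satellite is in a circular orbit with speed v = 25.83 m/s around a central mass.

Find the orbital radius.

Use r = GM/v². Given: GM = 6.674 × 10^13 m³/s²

For a circular orbit, v² = GM / r, so r = GM / v².
r = 6.674e+13 / (25.83)² m ≈ 1e+11 m = 100 Gm.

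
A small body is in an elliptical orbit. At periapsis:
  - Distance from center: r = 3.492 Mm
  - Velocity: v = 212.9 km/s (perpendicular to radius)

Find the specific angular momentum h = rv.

Convert to SI: r = 3.492 Mm = 3.492e+06 m; v = 212.9 km/s = 212900 m/s.
With v perpendicular to r, h = r · v.
h = 3.492e+06 · 212900 m²/s ≈ 7.434e+11 m²/s.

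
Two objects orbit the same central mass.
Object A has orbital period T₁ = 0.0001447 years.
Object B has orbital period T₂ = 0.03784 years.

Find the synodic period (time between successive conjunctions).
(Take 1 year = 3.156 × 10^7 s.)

Convert to SI: T₁ = 0.0001447 years = 4566.73 s; T₂ = 0.03784 years = 1.19423e+06 s.
T_syn = |T₁ · T₂ / (T₁ − T₂)|.
T_syn = |4566.73 · 1.19423e+06 / (4566.73 − 1.19423e+06)| s ≈ 4584 s = 0.0001453 years.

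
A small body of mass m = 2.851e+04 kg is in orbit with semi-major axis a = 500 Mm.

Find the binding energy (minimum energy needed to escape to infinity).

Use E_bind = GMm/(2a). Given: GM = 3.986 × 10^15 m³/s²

Convert to SI: a = 500 Mm = 5e+08 m.
Total orbital energy is E = −GMm/(2a); binding energy is E_bind = −E = GMm/(2a).
E_bind = 3.986e+15 · 2.851e+04 / (2 · 5e+08) J ≈ 1.136e+11 J = 113.6 GJ.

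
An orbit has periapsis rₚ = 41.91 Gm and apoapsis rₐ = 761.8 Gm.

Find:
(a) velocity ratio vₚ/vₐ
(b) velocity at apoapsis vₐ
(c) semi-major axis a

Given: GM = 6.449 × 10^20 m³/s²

Convert to SI: rₚ = 41.91 Gm = 4.191e+10 m; rₐ = 761.8 Gm = 7.618e+11 m.
(a) Conservation of angular momentum (rₚvₚ = rₐvₐ) gives vₚ/vₐ = rₐ/rₚ = 7.618e+11/4.191e+10 ≈ 18.18
(b) With a = (rₚ + rₐ)/2 = 4.01855e+11 m, vₐ = √(GM (2/rₐ − 1/a)) = √(6.449e+20 · (2/7.618e+11 − 1/4.01855e+11)) m/s ≈ 9396 m/s
(c) a = (rₚ + rₐ)/2 = (4.191e+10 + 7.618e+11)/2 ≈ 4.019e+11 m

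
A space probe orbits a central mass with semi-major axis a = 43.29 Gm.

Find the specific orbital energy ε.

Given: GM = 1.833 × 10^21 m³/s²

Convert to SI: a = 43.29 Gm = 4.329e+10 m.
ε = −GM / (2a).
ε = −1.833e+21 / (2 · 4.329e+10) J/kg ≈ -2.117e+10 J/kg = -21.17 GJ/kg.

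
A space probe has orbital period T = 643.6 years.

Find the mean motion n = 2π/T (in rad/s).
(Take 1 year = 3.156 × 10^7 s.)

Convert to SI: T = 643.6 years = 2.0312e+10 s.
n = 2π / T.
n = 2π / 2.0312e+10 s ≈ 3.093e-10 rad/s.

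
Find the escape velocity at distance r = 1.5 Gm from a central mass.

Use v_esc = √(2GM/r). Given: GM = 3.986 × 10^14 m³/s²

Convert to SI: r = 1.5 Gm = 1.5e+09 m.
Escape velocity comes from setting total energy to zero: ½v² − GM/r = 0 ⇒ v_esc = √(2GM / r).
v_esc = √(2 · 3.986e+14 / 1.5e+09) m/s ≈ 729 m/s = 729 m/s.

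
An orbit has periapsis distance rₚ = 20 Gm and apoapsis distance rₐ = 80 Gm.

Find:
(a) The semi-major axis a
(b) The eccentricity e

Convert to SI: rₚ = 20 Gm = 2e+10 m; rₐ = 80 Gm = 8e+10 m.
(a) a = (rₚ + rₐ) / 2 = (2e+10 + 8e+10) / 2 ≈ 5e+10 m = 50 Gm.
(b) e = (rₐ − rₚ) / (rₐ + rₚ) = (8e+10 − 2e+10) / (8e+10 + 2e+10) ≈ 0.6.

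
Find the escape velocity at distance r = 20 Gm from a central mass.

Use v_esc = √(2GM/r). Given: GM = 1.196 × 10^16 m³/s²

Convert to SI: r = 20 Gm = 2e+10 m.
Escape velocity comes from setting total energy to zero: ½v² − GM/r = 0 ⇒ v_esc = √(2GM / r).
v_esc = √(2 · 1.196e+16 / 2e+10) m/s ≈ 1094 m/s = 1.094 km/s.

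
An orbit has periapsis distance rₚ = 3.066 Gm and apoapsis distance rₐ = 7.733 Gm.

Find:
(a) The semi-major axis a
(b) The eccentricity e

Convert to SI: rₚ = 3.066 Gm = 3.066e+09 m; rₐ = 7.733 Gm = 7.733e+09 m.
(a) a = (rₚ + rₐ) / 2 = (3.066e+09 + 7.733e+09) / 2 ≈ 5.4e+09 m = 5.399 Gm.
(b) e = (rₐ − rₚ) / (rₐ + rₚ) = (7.733e+09 − 3.066e+09) / (7.733e+09 + 3.066e+09) ≈ 0.4322.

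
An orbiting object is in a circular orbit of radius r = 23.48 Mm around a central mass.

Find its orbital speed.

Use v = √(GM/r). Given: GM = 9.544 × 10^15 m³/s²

Convert to SI: r = 23.48 Mm = 2.348e+07 m.
For a circular orbit, gravity supplies the centripetal force, so v = √(GM / r).
v = √(9.544e+15 / 2.348e+07) m/s ≈ 2.016e+04 m/s = 20.16 km/s.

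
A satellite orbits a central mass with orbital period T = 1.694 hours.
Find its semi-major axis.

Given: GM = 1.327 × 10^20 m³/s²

Convert to SI: T = 1.694 hours = 6098.4 s.
Invert Kepler's third law: a = (GM · T² / (4π²))^(1/3).
Substituting T = 6098.4 s and GM = 1.327e+20 m³/s²:
a = (1.327e+20 · (6098.4)² / (4π²))^(1/3) m
a ≈ 5e+08 m = 500 Mm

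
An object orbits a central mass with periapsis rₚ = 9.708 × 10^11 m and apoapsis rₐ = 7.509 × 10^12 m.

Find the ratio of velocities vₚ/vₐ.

Conservation of angular momentum gives rₚvₚ = rₐvₐ, so vₚ/vₐ = rₐ/rₚ.
vₚ/vₐ = 7.509e+12 / 9.708e+11 ≈ 7.735.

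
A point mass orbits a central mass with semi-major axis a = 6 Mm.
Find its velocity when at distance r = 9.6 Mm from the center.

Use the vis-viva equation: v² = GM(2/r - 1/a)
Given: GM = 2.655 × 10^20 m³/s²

Convert to SI: a = 6 Mm = 6e+06 m; r = 9.6 Mm = 9.6e+06 m.
Vis-viva: v = √(GM · (2/r − 1/a)).
2/r − 1/a = 2/9.6e+06 − 1/6e+06 = 4.16667e-08 m⁻¹.
v = √(2.655e+20 · 4.16667e-08) m/s ≈ 3.326e+06 m/s = 3326 km/s.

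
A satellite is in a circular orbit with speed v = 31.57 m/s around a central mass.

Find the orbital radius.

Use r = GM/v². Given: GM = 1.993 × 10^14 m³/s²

For a circular orbit, v² = GM / r, so r = GM / v².
r = 1.993e+14 / (31.57)² m ≈ 2e+11 m = 200 Gm.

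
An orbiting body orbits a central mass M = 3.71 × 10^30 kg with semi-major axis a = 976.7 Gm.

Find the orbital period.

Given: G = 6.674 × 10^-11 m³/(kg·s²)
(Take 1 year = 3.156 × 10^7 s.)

Convert to SI: a = 976.7 Gm = 9.767e+11 m.
GM = G · M = 6.674e-11 · 3.71e+30 = 2.47605e+20 m³/s².
Kepler's third law: T = 2π √(a³ / GM).
Substituting a = 9.767e+11 m and GM = 2.47605e+20 m³/s²:
T = 2π √((9.767e+11)³ / 2.47605e+20) s
T ≈ 3.854e+08 s = 12.21 years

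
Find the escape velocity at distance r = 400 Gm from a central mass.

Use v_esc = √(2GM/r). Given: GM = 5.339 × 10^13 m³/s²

Convert to SI: r = 400 Gm = 4e+11 m.
Escape velocity comes from setting total energy to zero: ½v² − GM/r = 0 ⇒ v_esc = √(2GM / r).
v_esc = √(2 · 5.339e+13 / 4e+11) m/s ≈ 16.34 m/s = 16.34 m/s.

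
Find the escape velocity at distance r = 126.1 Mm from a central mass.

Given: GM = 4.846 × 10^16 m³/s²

Convert to SI: r = 126.1 Mm = 1.261e+08 m.
Escape velocity comes from setting total energy to zero: ½v² − GM/r = 0 ⇒ v_esc = √(2GM / r).
v_esc = √(2 · 4.846e+16 / 1.261e+08) m/s ≈ 2.772e+04 m/s = 27.72 km/s.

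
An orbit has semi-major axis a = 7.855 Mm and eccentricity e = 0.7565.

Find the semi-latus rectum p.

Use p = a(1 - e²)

Convert to SI: a = 7.855 Mm = 7.855e+06 m.
p = a (1 − e²).
p = 7.855e+06 · (1 − (0.7565)²) = 7.855e+06 · 0.427708 ≈ 3.36e+06 m = 3.36 Mm.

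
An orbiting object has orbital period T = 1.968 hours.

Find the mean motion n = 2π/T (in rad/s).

Convert to SI: T = 1.968 hours = 7084.8 s.
n = 2π / T.
n = 2π / 7084.8 s ≈ 0.0008869 rad/s.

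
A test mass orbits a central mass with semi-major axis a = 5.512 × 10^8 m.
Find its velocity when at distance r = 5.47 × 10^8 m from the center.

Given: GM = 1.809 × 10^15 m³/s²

Vis-viva: v = √(GM · (2/r − 1/a)).
2/r − 1/a = 2/5.47e+08 − 1/5.512e+08 = 1.84208e-09 m⁻¹.
v = √(1.809e+15 · 1.84208e-09) m/s ≈ 1825 m/s = 1.825 km/s.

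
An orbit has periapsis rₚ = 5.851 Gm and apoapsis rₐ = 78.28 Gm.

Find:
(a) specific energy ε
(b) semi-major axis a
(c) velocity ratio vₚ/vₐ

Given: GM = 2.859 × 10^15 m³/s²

Convert to SI: rₚ = 5.851 Gm = 5.851e+09 m; rₐ = 78.28 Gm = 7.828e+10 m.
(a) With a = (rₚ + rₐ)/2 = 4.20655e+10 m, ε = −GM/(2a) = −2.859e+15/(2 · 4.20655e+10) J/kg ≈ -3.398e+04 J/kg
(b) a = (rₚ + rₐ)/2 = (5.851e+09 + 7.828e+10)/2 ≈ 4.207e+10 m
(c) Conservation of angular momentum (rₚvₚ = rₐvₐ) gives vₚ/vₐ = rₐ/rₚ = 7.828e+10/5.851e+09 ≈ 13.38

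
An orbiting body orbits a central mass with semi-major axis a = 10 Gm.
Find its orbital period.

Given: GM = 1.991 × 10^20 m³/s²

Convert to SI: a = 10 Gm = 1e+10 m.
Kepler's third law: T = 2π √(a³ / GM).
Substituting a = 1e+10 m and GM = 1.991e+20 m³/s²:
T = 2π √((1e+10)³ / 1.991e+20) s
T ≈ 4.453e+05 s = 5.154 days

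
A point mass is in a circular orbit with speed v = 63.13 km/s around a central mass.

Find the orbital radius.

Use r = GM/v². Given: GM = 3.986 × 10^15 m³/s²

Convert to SI: v = 63.13 km/s = 63130 m/s.
For a circular orbit, v² = GM / r, so r = GM / v².
r = 3.986e+15 / (63130)² m ≈ 1e+06 m = 1 Mm.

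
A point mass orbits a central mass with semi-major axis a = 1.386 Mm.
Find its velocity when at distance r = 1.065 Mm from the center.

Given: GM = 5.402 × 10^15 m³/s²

Convert to SI: a = 1.386 Mm = 1.386e+06 m; r = 1.065 Mm = 1.065e+06 m.
Vis-viva: v = √(GM · (2/r − 1/a)).
2/r − 1/a = 2/1.065e+06 − 1/1.386e+06 = 1.15643e-06 m⁻¹.
v = √(5.402e+15 · 1.15643e-06) m/s ≈ 7.904e+04 m/s = 79.04 km/s.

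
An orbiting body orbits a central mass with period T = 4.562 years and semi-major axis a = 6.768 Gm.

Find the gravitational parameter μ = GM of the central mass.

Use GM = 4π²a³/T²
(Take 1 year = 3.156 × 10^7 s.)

Convert to SI: T = 4.562 years = 1.43977e+08 s; a = 6.768 Gm = 6.768e+09 m.
GM = 4π² · a³ / T².
GM = 4π² · (6.768e+09)³ / (1.43977e+08)² m³/s² ≈ 5.904e+14 m³/s² = 5.904 × 10^14 m³/s².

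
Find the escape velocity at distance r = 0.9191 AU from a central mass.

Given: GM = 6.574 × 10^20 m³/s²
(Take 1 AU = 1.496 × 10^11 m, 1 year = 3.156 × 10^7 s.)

Convert to SI: r = 0.9191 AU = 1.37497e+11 m.
Escape velocity comes from setting total energy to zero: ½v² − GM/r = 0 ⇒ v_esc = √(2GM / r).
v_esc = √(2 · 6.574e+20 / 1.37497e+11) m/s ≈ 9.779e+04 m/s = 20.63 AU/year.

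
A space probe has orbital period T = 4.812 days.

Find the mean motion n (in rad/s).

Convert to SI: T = 4.812 days = 415757 s.
n = 2π / T.
n = 2π / 415757 s ≈ 1.511e-05 rad/s.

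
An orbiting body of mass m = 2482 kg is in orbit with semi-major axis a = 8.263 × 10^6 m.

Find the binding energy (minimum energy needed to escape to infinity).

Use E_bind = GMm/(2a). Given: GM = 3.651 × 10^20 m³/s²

Total orbital energy is E = −GMm/(2a); binding energy is E_bind = −E = GMm/(2a).
E_bind = 3.651e+20 · 2482 / (2 · 8.263e+06) J ≈ 5.483e+16 J = 54.83 PJ.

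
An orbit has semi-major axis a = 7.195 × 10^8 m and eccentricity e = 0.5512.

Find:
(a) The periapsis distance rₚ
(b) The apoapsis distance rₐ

(a) rₚ = a(1 − e) = 7.195e+08 · (1 − 0.5512) = 7.195e+08 · 0.4488 ≈ 3.229e+08 m = 3.229 × 10^8 m.
(b) rₐ = a(1 + e) = 7.195e+08 · (1 + 0.5512) = 7.195e+08 · 1.5512 ≈ 1.116e+09 m = 1.116 × 10^9 m.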